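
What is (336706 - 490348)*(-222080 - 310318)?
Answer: 81798693516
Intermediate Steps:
(336706 - 490348)*(-222080 - 310318) = -153642*(-532398) = 81798693516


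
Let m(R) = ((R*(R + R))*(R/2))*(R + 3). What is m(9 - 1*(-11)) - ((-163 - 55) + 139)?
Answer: 184079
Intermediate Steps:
m(R) = R³*(3 + R) (m(R) = ((R*(2*R))*(R*(½)))*(3 + R) = ((2*R²)*(R/2))*(3 + R) = R³*(3 + R))
m(9 - 1*(-11)) - ((-163 - 55) + 139) = (9 - 1*(-11))³*(3 + (9 - 1*(-11))) - ((-163 - 55) + 139) = (9 + 11)³*(3 + (9 + 11)) - (-218 + 139) = 20³*(3 + 20) - 1*(-79) = 8000*23 + 79 = 184000 + 79 = 184079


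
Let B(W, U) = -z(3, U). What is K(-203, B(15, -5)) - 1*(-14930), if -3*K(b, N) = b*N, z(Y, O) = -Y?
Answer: 15133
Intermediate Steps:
B(W, U) = 3 (B(W, U) = -(-1)*3 = -1*(-3) = 3)
K(b, N) = -N*b/3 (K(b, N) = -b*N/3 = -N*b/3)
K(-203, B(15, -5)) - 1*(-14930) = -1/3*3*(-203) - 1*(-14930) = 203 + 14930 = 15133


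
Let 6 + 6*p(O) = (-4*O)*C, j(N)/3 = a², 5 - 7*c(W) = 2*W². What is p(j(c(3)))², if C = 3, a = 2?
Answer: 625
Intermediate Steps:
c(W) = 5/7 - 2*W²/7
j(N) = 12 (j(N) = 3*2² = 3*4 = 12)
p(O) = -1 - 2*O (p(O) = -1 + (-4*O*3)/6 = -1 + (-12*O)/6 = -1 - 2*O)
p(j(c(3)))² = (-1 - 2*12)² = (-1 - 24)² = (-25)² = 625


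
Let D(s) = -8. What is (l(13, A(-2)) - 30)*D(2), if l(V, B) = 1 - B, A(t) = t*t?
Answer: 264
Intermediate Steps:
A(t) = t**2
(l(13, A(-2)) - 30)*D(2) = ((1 - 1*(-2)**2) - 30)*(-8) = ((1 - 1*4) - 30)*(-8) = ((1 - 4) - 30)*(-8) = (-3 - 30)*(-8) = -33*(-8) = 264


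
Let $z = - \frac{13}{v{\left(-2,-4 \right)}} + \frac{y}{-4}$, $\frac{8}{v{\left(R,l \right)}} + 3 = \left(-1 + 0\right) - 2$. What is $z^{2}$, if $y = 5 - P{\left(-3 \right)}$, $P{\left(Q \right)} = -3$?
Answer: $\frac{961}{16} \approx 60.063$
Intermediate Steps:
$v{\left(R,l \right)} = - \frac{4}{3}$ ($v{\left(R,l \right)} = \frac{8}{-3 + \left(\left(-1 + 0\right) - 2\right)} = \frac{8}{-3 - 3} = \frac{8}{-6} = 8 \left(- \frac{1}{6}\right) = - \frac{4}{3}$)
$y = 8$ ($y = 5 - -3 = 5 + 3 = 8$)
$z = \frac{31}{4}$ ($z = - \frac{13}{- \frac{4}{3}} + \frac{8}{-4} = \left(-13\right) \left(- \frac{3}{4}\right) + 8 \left(- \frac{1}{4}\right) = \frac{39}{4} - 2 = \frac{31}{4} \approx 7.75$)
$z^{2} = \left(\frac{31}{4}\right)^{2} = \frac{961}{16}$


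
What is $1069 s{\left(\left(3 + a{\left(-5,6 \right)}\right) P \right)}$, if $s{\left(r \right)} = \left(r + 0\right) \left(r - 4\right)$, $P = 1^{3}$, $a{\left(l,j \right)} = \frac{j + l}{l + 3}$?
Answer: $- \frac{16035}{4} \approx -4008.8$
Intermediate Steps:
$a{\left(l,j \right)} = \frac{j + l}{3 + l}$
$P = 1$
$s{\left(r \right)} = r \left(-4 + r\right)$
$1069 s{\left(\left(3 + a{\left(-5,6 \right)}\right) P \right)} = 1069 \left(3 + \frac{6 - 5}{3 - 5}\right) 1 \left(-4 + \left(3 + \frac{6 - 5}{3 - 5}\right) 1\right) = 1069 \left(3 + \frac{1}{-2} \cdot 1\right) 1 \left(-4 + \left(3 + \frac{1}{-2} \cdot 1\right) 1\right) = 1069 \left(3 - \frac{1}{2}\right) 1 \left(-4 + \left(3 - \frac{1}{2}\right) 1\right) = 1069 \cdot \frac{5}{2} \cdot 1 \left(-4 + \frac{5}{2} \cdot 1\right) = 1069 \frac{5 \left(-4 + \frac{5}{2}\right)}{2} = 1069 \cdot \frac{5}{2} \left(- \frac{3}{2}\right) = 1069 \left(- \frac{15}{4}\right) = - \frac{16035}{4}$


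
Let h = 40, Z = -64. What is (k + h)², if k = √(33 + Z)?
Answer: (40 + I*√31)² ≈ 1569.0 + 445.42*I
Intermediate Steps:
k = I*√31 (k = √(33 - 64) = √(-31) = I*√31 ≈ 5.5678*I)
(k + h)² = (I*√31 + 40)² = (40 + I*√31)²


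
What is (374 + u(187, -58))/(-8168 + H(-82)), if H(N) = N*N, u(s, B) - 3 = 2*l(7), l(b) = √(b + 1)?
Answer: -377/1444 - √2/361 ≈ -0.26500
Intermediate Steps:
l(b) = √(1 + b)
u(s, B) = 3 + 4*√2 (u(s, B) = 3 + 2*√(1 + 7) = 3 + 2*√8 = 3 + 2*(2*√2) = 3 + 4*√2)
H(N) = N²
(374 + u(187, -58))/(-8168 + H(-82)) = (374 + (3 + 4*√2))/(-8168 + (-82)²) = (377 + 4*√2)/(-8168 + 6724) = (377 + 4*√2)/(-1444) = (377 + 4*√2)*(-1/1444) = -377/1444 - √2/361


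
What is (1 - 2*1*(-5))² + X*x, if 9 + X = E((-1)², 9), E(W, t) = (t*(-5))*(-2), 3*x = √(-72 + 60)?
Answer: 121 + 54*I*√3 ≈ 121.0 + 93.531*I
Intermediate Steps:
x = 2*I*√3/3 (x = √(-72 + 60)/3 = √(-12)/3 = (2*I*√3)/3 = 2*I*√3/3 ≈ 1.1547*I)
E(W, t) = 10*t (E(W, t) = -5*t*(-2) = 10*t)
X = 81 (X = -9 + 10*9 = -9 + 90 = 81)
(1 - 2*1*(-5))² + X*x = (1 - 2*1*(-5))² + 81*(2*I*√3/3) = (1 - 2*(-5))² + 54*I*√3 = (1 + 10)² + 54*I*√3 = 11² + 54*I*√3 = 121 + 54*I*√3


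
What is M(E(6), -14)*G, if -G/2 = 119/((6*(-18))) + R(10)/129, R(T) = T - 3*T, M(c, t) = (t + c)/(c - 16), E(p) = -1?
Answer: 29185/13158 ≈ 2.2180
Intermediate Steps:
M(c, t) = (c + t)/(-16 + c)
R(T) = -2*T
G = 5837/2322 (G = -2*(119/((6*(-18))) - 2*10/129) = -2*(119/(-108) - 20*1/129) = -2*(119*(-1/108) - 20/129) = -2*(-119/108 - 20/129) = -2*(-5837/4644) = 5837/2322 ≈ 2.5138)
M(E(6), -14)*G = ((-1 - 14)/(-16 - 1))*(5837/2322) = (-15/(-17))*(5837/2322) = -1/17*(-15)*(5837/2322) = (15/17)*(5837/2322) = 29185/13158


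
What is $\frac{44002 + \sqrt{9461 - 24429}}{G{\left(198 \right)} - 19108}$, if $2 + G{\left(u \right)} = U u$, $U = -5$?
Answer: $- \frac{22001}{10050} - \frac{i \sqrt{3742}}{10050} \approx -2.1892 - 0.0060868 i$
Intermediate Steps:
$G{\left(u \right)} = -2 - 5 u$
$\frac{44002 + \sqrt{9461 - 24429}}{G{\left(198 \right)} - 19108} = \frac{44002 + \sqrt{9461 - 24429}}{\left(-2 - 990\right) - 19108} = \frac{44002 + \sqrt{-14968}}{\left(-2 - 990\right) - 19108} = \frac{44002 + 2 i \sqrt{3742}}{-992 - 19108} = \frac{44002 + 2 i \sqrt{3742}}{-20100} = \left(44002 + 2 i \sqrt{3742}\right) \left(- \frac{1}{20100}\right) = - \frac{22001}{10050} - \frac{i \sqrt{3742}}{10050}$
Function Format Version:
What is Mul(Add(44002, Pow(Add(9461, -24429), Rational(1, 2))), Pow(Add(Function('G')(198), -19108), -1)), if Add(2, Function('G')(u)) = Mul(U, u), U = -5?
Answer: Add(Rational(-22001, 10050), Mul(Rational(-1, 10050), I, Pow(3742, Rational(1, 2)))) ≈ Add(-2.1892, Mul(-0.0060868, I))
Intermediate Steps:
Function('G')(u) = Add(-2, Mul(-5, u))
Mul(Add(44002, Pow(Add(9461, -24429), Rational(1, 2))), Pow(Add(Function('G')(198), -19108), -1)) = Mul(Add(44002, Pow(Add(9461, -24429), Rational(1, 2))), Pow(Add(Add(-2, Mul(-5, 198)), -19108), -1)) = Mul(Add(44002, Pow(-14968, Rational(1, 2))), Pow(Add(Add(-2, -990), -19108), -1)) = Mul(Add(44002, Mul(2, I, Pow(3742, Rational(1, 2)))), Pow(Add(-992, -19108), -1)) = Mul(Add(44002, Mul(2, I, Pow(3742, Rational(1, 2)))), Pow(-20100, -1)) = Mul(Add(44002, Mul(2, I, Pow(3742, Rational(1, 2)))), Rational(-1, 20100)) = Add(Rational(-22001, 10050), Mul(Rational(-1, 10050), I, Pow(3742, Rational(1, 2))))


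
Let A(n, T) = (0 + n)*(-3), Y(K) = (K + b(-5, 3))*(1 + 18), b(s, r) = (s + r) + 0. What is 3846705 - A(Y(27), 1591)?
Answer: 3848130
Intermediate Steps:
b(s, r) = r + s (b(s, r) = (r + s) + 0 = r + s)
Y(K) = -38 + 19*K (Y(K) = (K + (3 - 5))*(1 + 18) = (K - 2)*19 = (-2 + K)*19 = -38 + 19*K)
A(n, T) = -3*n (A(n, T) = n*(-3) = -3*n)
3846705 - A(Y(27), 1591) = 3846705 - (-3)*(-38 + 19*27) = 3846705 - (-3)*(-38 + 513) = 3846705 - (-3)*475 = 3846705 - 1*(-1425) = 3846705 + 1425 = 3848130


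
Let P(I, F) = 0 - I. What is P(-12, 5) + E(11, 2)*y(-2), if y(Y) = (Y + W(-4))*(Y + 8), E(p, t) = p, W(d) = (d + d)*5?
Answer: -2760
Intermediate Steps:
W(d) = 10*d (W(d) = (2*d)*5 = 10*d)
P(I, F) = -I
y(Y) = (-40 + Y)*(8 + Y) (y(Y) = (Y + 10*(-4))*(Y + 8) = (Y - 40)*(8 + Y) = (-40 + Y)*(8 + Y))
P(-12, 5) + E(11, 2)*y(-2) = -1*(-12) + 11*(-320 + (-2)² - 32*(-2)) = 12 + 11*(-320 + 4 + 64) = 12 + 11*(-252) = 12 - 2772 = -2760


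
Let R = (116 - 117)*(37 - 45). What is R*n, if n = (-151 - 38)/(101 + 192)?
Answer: -1512/293 ≈ -5.1604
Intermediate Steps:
R = 8 (R = -1*(-8) = 8)
n = -189/293 ≈ -0.64505
R*n = 8*(-189/293) = -1512/293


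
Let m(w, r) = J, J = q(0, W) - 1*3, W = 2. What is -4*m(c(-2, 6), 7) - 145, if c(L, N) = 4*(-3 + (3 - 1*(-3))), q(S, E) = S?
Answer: -133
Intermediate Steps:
J = -3 (J = 0 - 1*3 = 0 - 3 = -3)
c(L, N) = 12 (c(L, N) = 4*(-3 + (3 + 3)) = 4*(-3 + 6) = 4*3 = 12)
m(w, r) = -3
-4*m(c(-2, 6), 7) - 145 = -4*(-3) - 145 = 12 - 145 = -133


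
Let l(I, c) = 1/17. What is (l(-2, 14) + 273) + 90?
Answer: 6172/17 ≈ 363.06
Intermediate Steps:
l(I, c) = 1/17
(l(-2, 14) + 273) + 90 = (1/17 + 273) + 90 = 4642/17 + 90 = 6172/17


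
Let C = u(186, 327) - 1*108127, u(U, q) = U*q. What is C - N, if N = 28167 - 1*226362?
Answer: 150890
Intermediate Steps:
N = -198195 (N = 28167 - 226362 = -198195)
C = -47305 (C = 186*327 - 1*108127 = 60822 - 108127 = -47305)
C - N = -47305 - 1*(-198195) = -47305 + 198195 = 150890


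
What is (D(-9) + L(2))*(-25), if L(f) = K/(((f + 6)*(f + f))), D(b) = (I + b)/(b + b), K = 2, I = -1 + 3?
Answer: -1625/144 ≈ -11.285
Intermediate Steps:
I = 2
D(b) = (2 + b)/(2*b) (D(b) = (2 + b)/(b + b) = (2 + b)/((2*b)) = (2 + b)*(1/(2*b)) = (2 + b)/(2*b))
L(f) = 1/(f*(6 + f)) (L(f) = 2/(((f + 6)*(f + f))) = 2/(((6 + f)*(2*f))) = 2/((2*f*(6 + f))) = 2*(1/(2*f*(6 + f))) = 1/(f*(6 + f)))
(D(-9) + L(2))*(-25) = ((½)*(2 - 9)/(-9) + 1/(2*(6 + 2)))*(-25) = ((½)*(-⅑)*(-7) + (½)/8)*(-25) = (7/18 + (½)*(⅛))*(-25) = (7/18 + 1/16)*(-25) = (65/144)*(-25) = -1625/144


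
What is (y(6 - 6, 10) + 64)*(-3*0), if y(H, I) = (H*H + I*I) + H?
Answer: 0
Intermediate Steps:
y(H, I) = H + H² + I² (y(H, I) = (H² + I²) + H = H + H² + I²)
(y(6 - 6, 10) + 64)*(-3*0) = (((6 - 6) + (6 - 6)² + 10²) + 64)*(-3*0) = ((0 + 0² + 100) + 64)*0 = ((0 + 0 + 100) + 64)*0 = (100 + 64)*0 = 164*0 = 0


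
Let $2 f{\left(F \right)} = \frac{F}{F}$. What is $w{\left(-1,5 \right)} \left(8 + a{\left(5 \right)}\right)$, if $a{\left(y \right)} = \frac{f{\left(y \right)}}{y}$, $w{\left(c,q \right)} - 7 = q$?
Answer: $\frac{486}{5} \approx 97.2$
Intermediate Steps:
$f{\left(F \right)} = \frac{1}{2}$ ($f{\left(F \right)} = \frac{F \frac{1}{F}}{2} = \frac{1}{2} \cdot 1 = \frac{1}{2}$)
$w{\left(c,q \right)} = 7 + q$
$a{\left(y \right)} = \frac{1}{2 y}$
$w{\left(-1,5 \right)} \left(8 + a{\left(5 \right)}\right) = \left(7 + 5\right) \left(8 + \frac{1}{2 \cdot 5}\right) = 12 \left(8 + \frac{1}{2} \cdot \frac{1}{5}\right) = 12 \left(8 + \frac{1}{10}\right) = 12 \cdot \frac{81}{10} = \frac{486}{5}$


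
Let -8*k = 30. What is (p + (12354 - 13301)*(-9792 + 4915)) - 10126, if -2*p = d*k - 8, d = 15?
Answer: 36867401/8 ≈ 4.6084e+6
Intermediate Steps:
k = -15/4 (k = -⅛*30 = -15/4 ≈ -3.7500)
p = 257/8 (p = -(15*(-15/4) - 8)/2 = -(-225/4 - 8)/2 = -½*(-257/4) = 257/8 ≈ 32.125)
(p + (12354 - 13301)*(-9792 + 4915)) - 10126 = (257/8 + (12354 - 13301)*(-9792 + 4915)) - 10126 = (257/8 - 947*(-4877)) - 10126 = (257/8 + 4618519) - 10126 = 36948409/8 - 10126 = 36867401/8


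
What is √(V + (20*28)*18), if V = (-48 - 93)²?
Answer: 3*√3329 ≈ 173.09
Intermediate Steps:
V = 19881 (V = (-141)² = 19881)
√(V + (20*28)*18) = √(19881 + (20*28)*18) = √(19881 + 560*18) = √(19881 + 10080) = √29961 = 3*√3329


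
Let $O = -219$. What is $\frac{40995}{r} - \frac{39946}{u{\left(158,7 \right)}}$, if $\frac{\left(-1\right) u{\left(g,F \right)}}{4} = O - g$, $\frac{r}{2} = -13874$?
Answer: $- \frac{292560517}{10460996} \approx -27.967$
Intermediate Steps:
$r = -27748$ ($r = 2 \left(-13874\right) = -27748$)
$u{\left(g,F \right)} = 876 + 4 g$ ($u{\left(g,F \right)} = - 4 \left(-219 - g\right) = 876 + 4 g$)
$\frac{40995}{r} - \frac{39946}{u{\left(158,7 \right)}} = \frac{40995}{-27748} - \frac{39946}{876 + 4 \cdot 158} = 40995 \left(- \frac{1}{27748}\right) - \frac{39946}{876 + 632} = - \frac{40995}{27748} - \frac{39946}{1508} = - \frac{40995}{27748} - \frac{19973}{754} = - \frac{292560517}{10460996}$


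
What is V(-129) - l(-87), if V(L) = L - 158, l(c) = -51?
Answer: -236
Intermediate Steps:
V(L) = -158 + L
V(-129) - l(-87) = (-158 - 129) - 1*(-51) = -287 + 51 = -236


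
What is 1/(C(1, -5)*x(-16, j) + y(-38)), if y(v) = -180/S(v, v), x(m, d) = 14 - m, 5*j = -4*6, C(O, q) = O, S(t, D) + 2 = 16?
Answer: 7/120 ≈ 0.058333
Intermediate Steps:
S(t, D) = 14 (S(t, D) = -2 + 16 = 14)
j = -24/5 (j = (-4*6)/5 = (1/5)*(-24) = -24/5 ≈ -4.8000)
y(v) = -90/7 (y(v) = -180/14 = -180*1/14 = -90/7)
1/(C(1, -5)*x(-16, j) + y(-38)) = 1/(1*(14 - 1*(-16)) - 90/7) = 1/(1*(14 + 16) - 90/7) = 1/(1*30 - 90/7) = 1/(30 - 90/7) = 1/(120/7) = 7/120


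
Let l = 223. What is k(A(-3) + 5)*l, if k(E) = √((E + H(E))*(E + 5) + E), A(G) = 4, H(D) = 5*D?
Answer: 669*√85 ≈ 6167.9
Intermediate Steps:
k(E) = √(E + 6*E*(5 + E)) (k(E) = √((E + 5*E)*(E + 5) + E) = √((6*E)*(5 + E) + E) = √(6*E*(5 + E) + E) = √(E + 6*E*(5 + E)))
k(A(-3) + 5)*l = √((4 + 5)*(31 + 6*(4 + 5)))*223 = √(9*(31 + 6*9))*223 = √(9*(31 + 54))*223 = √(9*85)*223 = √765*223 = (3*√85)*223 = 669*√85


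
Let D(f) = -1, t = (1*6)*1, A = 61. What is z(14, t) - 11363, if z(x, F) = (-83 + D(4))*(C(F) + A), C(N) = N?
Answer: -16991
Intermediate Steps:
t = 6 (t = 6*1 = 6)
z(x, F) = -5124 - 84*F (z(x, F) = (-83 - 1)*(F + 61) = -84*(61 + F) = -5124 - 84*F)
z(14, t) - 11363 = (-5124 - 84*6) - 11363 = (-5124 - 504) - 11363 = -5628 - 11363 = -16991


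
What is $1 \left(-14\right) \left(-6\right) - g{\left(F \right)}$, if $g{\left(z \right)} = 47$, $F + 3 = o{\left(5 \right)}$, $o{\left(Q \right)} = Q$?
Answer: $37$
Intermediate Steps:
$F = 2$ ($F = -3 + 5 = 2$)
$1 \left(-14\right) \left(-6\right) - g{\left(F \right)} = 1 \left(-14\right) \left(-6\right) - 47 = \left(-14\right) \left(-6\right) - 47 = 84 - 47 = 37$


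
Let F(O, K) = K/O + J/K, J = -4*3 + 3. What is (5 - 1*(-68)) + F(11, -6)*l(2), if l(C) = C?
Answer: 824/11 ≈ 74.909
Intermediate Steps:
J = -9 (J = -12 + 3 = -9)
F(O, K) = -9/K + K/O (F(O, K) = K/O - 9/K = -9/K + K/O)
(5 - 1*(-68)) + F(11, -6)*l(2) = (5 - 1*(-68)) + (-9/(-6) - 6/11)*2 = (5 + 68) + (-9*(-⅙) - 6*1/11)*2 = 73 + (3/2 - 6/11)*2 = 73 + (21/22)*2 = 73 + 21/11 = 824/11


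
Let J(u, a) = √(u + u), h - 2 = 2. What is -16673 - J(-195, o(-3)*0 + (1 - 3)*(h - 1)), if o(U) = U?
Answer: -16673 - I*√390 ≈ -16673.0 - 19.748*I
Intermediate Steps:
h = 4 (h = 2 + 2 = 4)
J(u, a) = √2*√u (J(u, a) = √(2*u) = √2*√u)
-16673 - J(-195, o(-3)*0 + (1 - 3)*(h - 1)) = -16673 - √2*√(-195) = -16673 - √2*I*√195 = -16673 - I*√390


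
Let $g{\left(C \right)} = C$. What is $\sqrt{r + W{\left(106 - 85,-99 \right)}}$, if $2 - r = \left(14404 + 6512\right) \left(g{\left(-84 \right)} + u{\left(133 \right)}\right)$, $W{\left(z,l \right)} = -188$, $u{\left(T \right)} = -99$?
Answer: $\sqrt{3827442} \approx 1956.4$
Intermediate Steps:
$r = 3827630$ ($r = 2 - \left(14404 + 6512\right) \left(-84 - 99\right) = 2 - 20916 \left(-183\right) = 2 - -3827628 = 2 + 3827628 = 3827630$)
$\sqrt{r + W{\left(106 - 85,-99 \right)}} = \sqrt{3827630 - 188} = \sqrt{3827442}$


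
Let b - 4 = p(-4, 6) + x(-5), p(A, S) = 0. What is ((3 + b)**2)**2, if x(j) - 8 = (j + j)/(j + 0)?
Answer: 83521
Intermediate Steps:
x(j) = 10 (x(j) = 8 + (j + j)/(j + 0) = 8 + (2*j)/j = 8 + 2 = 10)
b = 14 (b = 4 + (0 + 10) = 4 + 10 = 14)
((3 + b)**2)**2 = ((3 + 14)**2)**2 = (17**2)**2 = 289**2 = 83521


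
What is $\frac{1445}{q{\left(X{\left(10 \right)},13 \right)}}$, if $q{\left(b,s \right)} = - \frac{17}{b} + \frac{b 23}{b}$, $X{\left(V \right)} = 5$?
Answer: $\frac{7225}{98} \approx 73.724$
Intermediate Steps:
$q{\left(b,s \right)} = 23 - \frac{17}{b}$ ($q{\left(b,s \right)} = - \frac{17}{b} + \frac{23 b}{b} = - \frac{17}{b} + 23 = 23 - \frac{17}{b}$)
$\frac{1445}{q{\left(X{\left(10 \right)},13 \right)}} = \frac{1445}{23 - \frac{17}{5}} = \frac{1445}{\frac{98}{5}} = 1445 \cdot \frac{5}{98} = \frac{7225}{98}$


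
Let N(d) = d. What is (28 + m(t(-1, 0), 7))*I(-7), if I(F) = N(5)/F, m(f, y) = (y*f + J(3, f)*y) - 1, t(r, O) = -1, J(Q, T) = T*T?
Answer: -135/7 ≈ -19.286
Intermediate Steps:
J(Q, T) = T²
m(f, y) = -1 + f*y + y*f² (m(f, y) = (y*f + f²*y) - 1 = (f*y + y*f²) - 1 = -1 + f*y + y*f²)
I(F) = 5/F
(28 + m(t(-1, 0), 7))*I(-7) = (28 + (-1 - 1*7 + 7*(-1)²))*(5/(-7)) = (28 + (-1 - 7 + 7*1))*(5*(-⅐)) = (28 + (-1 - 7 + 7))*(-5/7) = (28 - 1)*(-5/7) = 27*(-5/7) = -135/7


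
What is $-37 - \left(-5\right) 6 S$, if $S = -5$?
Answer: $-187$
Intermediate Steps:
$-37 - \left(-5\right) 6 S = -37 - \left(-5\right) 6 \left(-5\right) = -37 - \left(-30\right) \left(-5\right) = -37 - 150 = -187$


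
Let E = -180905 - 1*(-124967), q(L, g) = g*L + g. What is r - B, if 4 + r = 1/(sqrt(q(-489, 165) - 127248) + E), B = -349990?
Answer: 182533309066249/521544602 - I*sqrt(51942)/1564633806 ≈ 3.4999e+5 - 1.4566e-7*I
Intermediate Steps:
q(L, g) = g + L*g (q(L, g) = L*g + g = g + L*g)
E = -55938 (E = -180905 + 124967 = -55938)
r = -4 + 1/(-55938 + 2*I*sqrt(51942)) (r = -4 + 1/(sqrt(165*(1 - 489) - 127248) - 55938) = -4 + 1/(sqrt(165*(-488) - 127248) - 55938) = -4 + 1/(sqrt(-80520 - 127248) - 55938) = -4 + 1/(sqrt(-207768) - 55938) = -4 + 1/(2*I*sqrt(51942) - 55938) = -4 + 1/(-55938 + 2*I*sqrt(51942)) ≈ -4.0 - 1.4566e-7*I)
r - B = (-2086187731/521544602 - I*sqrt(51942)/1564633806) - 1*(-349990) = (-2086187731/521544602 - I*sqrt(51942)/1564633806) + 349990 = 182533309066249/521544602 - I*sqrt(51942)/1564633806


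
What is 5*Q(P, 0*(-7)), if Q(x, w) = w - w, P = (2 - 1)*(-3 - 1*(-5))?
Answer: 0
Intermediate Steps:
P = 2 (P = 1*(-3 + 5) = 1*2 = 2)
Q(x, w) = 0
5*Q(P, 0*(-7)) = 5*0 = 0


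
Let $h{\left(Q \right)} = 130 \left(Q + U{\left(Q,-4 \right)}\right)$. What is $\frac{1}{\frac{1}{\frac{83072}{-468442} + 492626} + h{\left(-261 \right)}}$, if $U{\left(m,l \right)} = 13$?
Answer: $- \frac{115383312810}{3719958004760179} \approx -3.1017 \cdot 10^{-5}$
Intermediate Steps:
$h{\left(Q \right)} = 1690 + 130 Q$ ($h{\left(Q \right)} = 130 \left(Q + 13\right) = 130 \left(13 + Q\right) = 1690 + 130 Q$)
$\frac{1}{\frac{1}{\frac{83072}{-468442} + 492626} + h{\left(-261 \right)}} = \frac{1}{\frac{1}{\frac{83072}{-468442} + 492626} + \left(1690 + 130 \left(-261\right)\right)} = \frac{1}{\frac{1}{83072 \left(- \frac{1}{468442}\right) + 492626} + \left(1690 - 33930\right)} = \frac{1}{\frac{1}{- \frac{41536}{234221} + 492626} - 32240} = \frac{1}{\frac{1}{\frac{115383312810}{234221}} - 32240} = \frac{1}{\frac{234221}{115383312810} - 32240} = \frac{1}{- \frac{3719958004760179}{115383312810}} = - \frac{115383312810}{3719958004760179}$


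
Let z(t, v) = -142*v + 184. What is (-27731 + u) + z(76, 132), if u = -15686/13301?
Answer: -615732277/13301 ≈ -46292.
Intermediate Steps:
z(t, v) = 184 - 142*v
u = -15686/13301 (u = -15686*1/13301 = -15686/13301 ≈ -1.1793)
(-27731 + u) + z(76, 132) = (-27731 - 15686/13301) + (184 - 142*132) = -368865717/13301 + (184 - 18744) = -368865717/13301 - 18560 = -615732277/13301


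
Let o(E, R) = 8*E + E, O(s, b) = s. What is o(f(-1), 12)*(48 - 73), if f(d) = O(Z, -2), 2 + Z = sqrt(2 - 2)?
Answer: 450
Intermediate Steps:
Z = -2 (Z = -2 + sqrt(2 - 2) = -2 + sqrt(0) = -2 + 0 = -2)
f(d) = -2
o(E, R) = 9*E
o(f(-1), 12)*(48 - 73) = (9*(-2))*(48 - 73) = -18*(-25) = 450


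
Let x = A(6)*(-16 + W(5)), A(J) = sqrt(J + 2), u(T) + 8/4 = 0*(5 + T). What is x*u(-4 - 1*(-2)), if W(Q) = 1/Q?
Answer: 316*sqrt(2)/5 ≈ 89.378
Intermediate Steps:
u(T) = -2 (u(T) = -2 + 0*(5 + T) = -2 + 0 = -2)
A(J) = sqrt(2 + J)
x = -158*sqrt(2)/5 (x = sqrt(2 + 6)*(-16 + 1/5) = sqrt(8)*(-16 + 1/5) = (2*sqrt(2))*(-79/5) = -158*sqrt(2)/5 ≈ -44.689)
x*u(-4 - 1*(-2)) = -158*sqrt(2)/5*(-2) = 316*sqrt(2)/5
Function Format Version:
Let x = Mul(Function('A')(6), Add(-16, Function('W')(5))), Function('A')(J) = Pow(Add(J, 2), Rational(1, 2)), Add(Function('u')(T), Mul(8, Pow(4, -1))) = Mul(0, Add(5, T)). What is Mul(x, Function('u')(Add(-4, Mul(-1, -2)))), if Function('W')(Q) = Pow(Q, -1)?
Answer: Mul(Rational(316, 5), Pow(2, Rational(1, 2))) ≈ 89.378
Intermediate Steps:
Function('u')(T) = -2 (Function('u')(T) = Add(-2, Mul(0, Add(5, T))) = Add(-2, 0) = -2)
Function('A')(J) = Pow(Add(2, J), Rational(1, 2))
x = Mul(Rational(-158, 5), Pow(2, Rational(1, 2))) (x = Mul(Pow(Add(2, 6), Rational(1, 2)), Add(-16, Pow(5, -1))) = Mul(Pow(8, Rational(1, 2)), Add(-16, Rational(1, 5))) = Mul(Mul(2, Pow(2, Rational(1, 2))), Rational(-79, 5)) = Mul(Rational(-158, 5), Pow(2, Rational(1, 2))) ≈ -44.689)
Mul(x, Function('u')(Add(-4, Mul(-1, -2)))) = Mul(Mul(Rational(-158, 5), Pow(2, Rational(1, 2))), -2) = Mul(Rational(316, 5), Pow(2, Rational(1, 2)))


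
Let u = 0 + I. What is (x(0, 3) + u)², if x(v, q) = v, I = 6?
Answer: 36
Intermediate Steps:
u = 6 (u = 0 + 6 = 6)
(x(0, 3) + u)² = (0 + 6)² = 6² = 36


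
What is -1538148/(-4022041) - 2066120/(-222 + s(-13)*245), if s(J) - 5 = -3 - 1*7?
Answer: 8312245051076/5819893327 ≈ 1428.2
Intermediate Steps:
s(J) = -5 (s(J) = 5 + (-3 - 1*7) = 5 + (-3 - 7) = 5 - 10 = -5)
-1538148/(-4022041) - 2066120/(-222 + s(-13)*245) = -1538148/(-4022041) - 2066120/(-222 - 5*245) = -1538148*(-1/4022041) - 2066120/(-222 - 1225) = 1538148/4022041 - 2066120/(-1447) = 1538148/4022041 - 2066120*(-1/1447) = 1538148/4022041 + 2066120/1447 = 8312245051076/5819893327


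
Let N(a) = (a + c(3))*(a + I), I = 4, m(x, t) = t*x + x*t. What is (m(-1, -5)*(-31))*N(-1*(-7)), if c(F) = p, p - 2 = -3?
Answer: -20460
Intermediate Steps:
m(x, t) = 2*t*x (m(x, t) = t*x + t*x = 2*t*x)
p = -1 (p = 2 - 3 = -1)
c(F) = -1
N(a) = (-1 + a)*(4 + a) (N(a) = (a - 1)*(a + 4) = (-1 + a)*(4 + a))
(m(-1, -5)*(-31))*N(-1*(-7)) = ((2*(-5)*(-1))*(-31))*(-4 + (-1*(-7))² + 3*(-1*(-7))) = (10*(-31))*(-4 + 7² + 3*7) = -310*(-4 + 49 + 21) = -310*66 = -20460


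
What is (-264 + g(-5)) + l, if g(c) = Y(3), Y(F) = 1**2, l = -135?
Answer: -398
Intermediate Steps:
Y(F) = 1
g(c) = 1
(-264 + g(-5)) + l = (-264 + 1) - 135 = -263 - 135 = -398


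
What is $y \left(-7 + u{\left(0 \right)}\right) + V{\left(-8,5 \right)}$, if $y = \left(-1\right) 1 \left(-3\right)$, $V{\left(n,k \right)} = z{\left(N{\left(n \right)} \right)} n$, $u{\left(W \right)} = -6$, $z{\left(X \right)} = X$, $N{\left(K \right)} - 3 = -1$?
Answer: $-55$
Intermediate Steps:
$N{\left(K \right)} = 2$ ($N{\left(K \right)} = 3 - 1 = 2$)
$V{\left(n,k \right)} = 2 n$
$y = 3$ ($y = \left(-1\right) \left(-3\right) = 3$)
$y \left(-7 + u{\left(0 \right)}\right) + V{\left(-8,5 \right)} = 3 \left(-7 - 6\right) + 2 \left(-8\right) = 3 \left(-13\right) - 16 = -39 - 16 = -55$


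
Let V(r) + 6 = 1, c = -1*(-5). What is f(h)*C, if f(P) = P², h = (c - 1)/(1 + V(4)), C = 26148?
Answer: 26148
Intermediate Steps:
c = 5
V(r) = -5 (V(r) = -6 + 1 = -5)
h = -1 (h = (5 - 1)/(1 - 5) = 4/(-4) = 4*(-¼) = -1)
f(h)*C = (-1)²*26148 = 1*26148 = 26148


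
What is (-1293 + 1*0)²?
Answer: 1671849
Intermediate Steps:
(-1293 + 1*0)² = (-1293 + 0)² = (-1293)² = 1671849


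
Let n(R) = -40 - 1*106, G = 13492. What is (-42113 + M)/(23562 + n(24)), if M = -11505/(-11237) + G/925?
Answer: -54696218212/30423896575 ≈ -1.7978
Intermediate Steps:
M = 162251729/10394225 (M = -11505/(-11237) + 13492/925 = -11505*(-1/11237) + 13492*(1/925) = 11505/11237 + 13492/925 = 162251729/10394225 ≈ 15.610)
n(R) = -146 (n(R) = -40 - 106 = -146)
(-42113 + M)/(23562 + n(24)) = (-42113 + 162251729/10394225)/(23562 - 146) = -437569745696/10394225/23416 = -437569745696/10394225*1/23416 = -54696218212/30423896575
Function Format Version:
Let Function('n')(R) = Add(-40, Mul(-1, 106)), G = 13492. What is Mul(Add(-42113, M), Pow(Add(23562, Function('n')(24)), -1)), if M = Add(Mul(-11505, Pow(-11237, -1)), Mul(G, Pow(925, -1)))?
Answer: Rational(-54696218212, 30423896575) ≈ -1.7978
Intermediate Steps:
M = Rational(162251729, 10394225) (M = Add(Mul(-11505, Pow(-11237, -1)), Mul(13492, Pow(925, -1))) = Add(Mul(-11505, Rational(-1, 11237)), Mul(13492, Rational(1, 925))) = Add(Rational(11505, 11237), Rational(13492, 925)) = Rational(162251729, 10394225) ≈ 15.610)
Function('n')(R) = -146 (Function('n')(R) = Add(-40, -106) = -146)
Mul(Add(-42113, M), Pow(Add(23562, Function('n')(24)), -1)) = Mul(Add(-42113, Rational(162251729, 10394225)), Pow(Add(23562, -146), -1)) = Mul(Rational(-437569745696, 10394225), Pow(23416, -1)) = Mul(Rational(-437569745696, 10394225), Rational(1, 23416)) = Rational(-54696218212, 30423896575)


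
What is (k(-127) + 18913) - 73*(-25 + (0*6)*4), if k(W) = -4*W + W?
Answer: 21119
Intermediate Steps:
k(W) = -3*W
(k(-127) + 18913) - 73*(-25 + (0*6)*4) = (-3*(-127) + 18913) - 73*(-25 + (0*6)*4) = (381 + 18913) - 73*(-25 + 0*4) = 19294 - 73*(-25 + 0) = 19294 - 73*(-25) = 19294 + 1825 = 21119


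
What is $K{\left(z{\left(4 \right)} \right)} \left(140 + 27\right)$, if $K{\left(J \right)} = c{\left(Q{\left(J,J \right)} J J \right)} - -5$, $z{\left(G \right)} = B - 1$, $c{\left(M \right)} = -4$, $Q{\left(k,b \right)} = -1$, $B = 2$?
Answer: $167$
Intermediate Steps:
$z{\left(G \right)} = 1$ ($z{\left(G \right)} = 2 - 1 = 1$)
$K{\left(J \right)} = 1$ ($K{\left(J \right)} = -4 - -5 = -4 + 5 = 1$)
$K{\left(z{\left(4 \right)} \right)} \left(140 + 27\right) = 1 \left(140 + 27\right) = 1 \cdot 167 = 167$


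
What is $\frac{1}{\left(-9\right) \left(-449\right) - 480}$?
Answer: $\frac{1}{3561} \approx 0.00028082$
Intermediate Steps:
$\frac{1}{\left(-9\right) \left(-449\right) - 480} = \frac{1}{4041 - 480} = \frac{1}{3561}$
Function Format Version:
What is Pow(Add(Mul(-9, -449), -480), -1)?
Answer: Rational(1, 3561) ≈ 0.00028082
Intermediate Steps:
Pow(Add(Mul(-9, -449), -480), -1) = Pow(Add(4041, -480), -1) = Pow(3561, -1) = Rational(1, 3561)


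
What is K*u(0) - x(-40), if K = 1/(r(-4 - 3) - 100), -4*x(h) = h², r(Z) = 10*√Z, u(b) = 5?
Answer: 42795/107 - I*√7/214 ≈ 399.95 - 0.012363*I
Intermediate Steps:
x(h) = -h²/4
K = 1/(-100 + 10*I*√7) (K = 1/(10*√(-4 - 3) - 100) = 1/(10*√(-7) - 100) = 1/(10*(I*√7) - 100) = 1/(10*I*√7 - 100) = 1/(-100 + 10*I*√7) ≈ -0.0093458 - 0.0024727*I)
K*u(0) - x(-40) = (-1/107 - I*√7/1070)*5 - (-1)*(-40)²/4 = (-5/107 - I*√7/214) - (-1)*1600/4 = (-5/107 - I*√7/214) - 1*(-400) = (-5/107 - I*√7/214) + 400 = 42795/107 - I*√7/214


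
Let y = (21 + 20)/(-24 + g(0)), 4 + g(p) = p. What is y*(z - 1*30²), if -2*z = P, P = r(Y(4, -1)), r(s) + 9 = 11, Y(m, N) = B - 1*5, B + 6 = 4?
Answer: 36941/28 ≈ 1319.3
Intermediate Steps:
B = -2 (B = -6 + 4 = -2)
Y(m, N) = -7 (Y(m, N) = -2 - 1*5 = -2 - 5 = -7)
r(s) = 2 (r(s) = -9 + 11 = 2)
g(p) = -4 + p
P = 2
z = -1 (z = -½*2 = -1)
y = -41/28 (y = (21 + 20)/(-24 + (-4 + 0)) = 41/(-24 - 4) = 41/(-28) = 41*(-1/28) = -41/28 ≈ -1.4643)
y*(z - 1*30²) = -41*(-1 - 1*30²)/28 = -41*(-1 - 1*900)/28 = -41*(-1 - 900)/28 = -41/28*(-901) = 36941/28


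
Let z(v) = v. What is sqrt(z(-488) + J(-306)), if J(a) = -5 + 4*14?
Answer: I*sqrt(437) ≈ 20.905*I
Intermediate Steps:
J(a) = 51 (J(a) = -5 + 56 = 51)
sqrt(z(-488) + J(-306)) = sqrt(-488 + 51) = sqrt(-437) = I*sqrt(437)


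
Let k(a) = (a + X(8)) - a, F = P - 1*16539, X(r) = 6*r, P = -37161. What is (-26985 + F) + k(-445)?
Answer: -80637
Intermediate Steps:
F = -53700 (F = -37161 - 1*16539 = -37161 - 16539 = -53700)
k(a) = 48 (k(a) = (a + 6*8) - a = (a + 48) - a = (48 + a) - a = 48)
(-26985 + F) + k(-445) = (-26985 - 53700) + 48 = -80685 + 48 = -80637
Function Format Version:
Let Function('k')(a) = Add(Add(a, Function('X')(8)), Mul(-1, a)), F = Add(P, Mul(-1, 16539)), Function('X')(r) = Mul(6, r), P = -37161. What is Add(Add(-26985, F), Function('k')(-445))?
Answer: -80637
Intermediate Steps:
F = -53700 (F = Add(-37161, Mul(-1, 16539)) = Add(-37161, -16539) = -53700)
Function('k')(a) = 48 (Function('k')(a) = Add(Add(a, Mul(6, 8)), Mul(-1, a)) = Add(Add(a, 48), Mul(-1, a)) = Add(Add(48, a), Mul(-1, a)) = 48)
Add(Add(-26985, F), Function('k')(-445)) = Add(Add(-26985, -53700), 48) = Add(-80685, 48) = -80637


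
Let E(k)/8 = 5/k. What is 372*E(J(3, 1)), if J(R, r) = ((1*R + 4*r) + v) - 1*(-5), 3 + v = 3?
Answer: 1240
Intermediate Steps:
v = 0 (v = -3 + 3 = 0)
J(R, r) = 5 + R + 4*r (J(R, r) = ((1*R + 4*r) + 0) - 1*(-5) = ((R + 4*r) + 0) + 5 = (R + 4*r) + 5 = 5 + R + 4*r)
E(k) = 40/k (E(k) = 8*(5/k) = 40/k)
372*E(J(3, 1)) = 372*(40/(5 + 3 + 4*1)) = 372*(40/(5 + 3 + 4)) = 372*(40/12) = 372*(40*(1/12)) = 372*(10/3) = 1240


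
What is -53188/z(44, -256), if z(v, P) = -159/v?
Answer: 2340272/159 ≈ 14719.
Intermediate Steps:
-53188/z(44, -256) = -53188/((-159/44)) = -53188/((-159*1/44)) = -53188/(-159/44) = -53188*(-44/159) = 2340272/159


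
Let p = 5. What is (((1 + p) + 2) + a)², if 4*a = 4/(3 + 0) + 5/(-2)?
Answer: 34225/576 ≈ 59.418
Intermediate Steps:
a = -7/24 (a = (4/(3 + 0) + 5/(-2))/4 = (4/3 + 5*(-½))/4 = (4*(⅓) - 5/2)/4 = (4/3 - 5/2)/4 = (¼)*(-7/6) = -7/24 ≈ -0.29167)
(((1 + p) + 2) + a)² = (((1 + 5) + 2) - 7/24)² = ((6 + 2) - 7/24)² = (8 - 7/24)² = (185/24)² = 34225/576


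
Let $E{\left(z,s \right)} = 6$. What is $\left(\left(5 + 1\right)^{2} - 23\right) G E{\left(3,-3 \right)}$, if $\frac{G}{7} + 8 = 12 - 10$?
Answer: $-3276$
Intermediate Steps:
$G = -42$ ($G = -56 + 7 \left(12 - 10\right) = -56 + 7 \cdot 2 = -56 + 14 = -42$)
$\left(\left(5 + 1\right)^{2} - 23\right) G E{\left(3,-3 \right)} = \left(\left(5 + 1\right)^{2} - 23\right) \left(-42\right) 6 = \left(6^{2} - 23\right) \left(-42\right) 6 = \left(36 - 23\right) \left(-42\right) 6 = 13 \left(-42\right) 6 = \left(-546\right) 6 = -3276$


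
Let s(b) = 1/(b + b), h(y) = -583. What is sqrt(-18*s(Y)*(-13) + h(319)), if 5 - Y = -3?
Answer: I*sqrt(9094)/4 ≈ 23.841*I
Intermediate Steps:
Y = 8 (Y = 5 - 1*(-3) = 5 + 3 = 8)
s(b) = 1/(2*b)
sqrt(-18*s(Y)*(-13) + h(319)) = sqrt(-9/8*(-13) - 583) = sqrt(117/8 - 583) = sqrt(-4547/8) = I*sqrt(9094)/4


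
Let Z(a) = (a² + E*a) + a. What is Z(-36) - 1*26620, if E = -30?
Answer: -24280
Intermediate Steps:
Z(a) = a² - 29*a (Z(a) = (a² - 30*a) + a = a² - 29*a)
Z(-36) - 1*26620 = -36*(-29 - 36) - 1*26620 = -36*(-65) - 26620 = 2340 - 26620 = -24280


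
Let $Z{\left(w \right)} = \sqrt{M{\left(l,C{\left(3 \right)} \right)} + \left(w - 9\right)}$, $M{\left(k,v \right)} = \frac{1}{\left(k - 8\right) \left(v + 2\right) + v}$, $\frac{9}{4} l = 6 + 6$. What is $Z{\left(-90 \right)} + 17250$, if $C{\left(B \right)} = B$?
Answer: $17250 + \frac{32 i \sqrt{93}}{31} \approx 17250.0 + 9.9547 i$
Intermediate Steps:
$l = \frac{16}{3}$ ($l = \frac{4 \left(6 + 6\right)}{9} = \frac{4}{9} \cdot 12 = \frac{16}{3} \approx 5.3333$)
$M{\left(k,v \right)} = \frac{1}{v + \left(-8 + k\right) \left(2 + v\right)}$ ($M{\left(k,v \right)} = \frac{1}{\left(-8 + k\right) \left(2 + v\right) + v} = \frac{1}{v + \left(-8 + k\right) \left(2 + v\right)}$)
$Z{\left(w \right)} = \sqrt{- \frac{282}{31} + w}$ ($Z{\left(w \right)} = \sqrt{\frac{1}{-16 - 21 + 2 \cdot \frac{16}{3} + \frac{16}{3} \cdot 3} + \left(w - 9\right)} = \sqrt{\frac{1}{-16 - 21 + \frac{32}{3} + 16} + \left(-9 + w\right)} = \sqrt{\frac{1}{- \frac{31}{3}} + \left(-9 + w\right)} = \sqrt{- \frac{3}{31} + \left(-9 + w\right)} = \sqrt{- \frac{282}{31} + w}$)
$Z{\left(-90 \right)} + 17250 = \frac{\sqrt{-8742 + 961 \left(-90\right)}}{31} + 17250 = \frac{\sqrt{-8742 - 86490}}{31} + 17250 = \frac{\sqrt{-95232}}{31} + 17250 = \frac{32 i \sqrt{93}}{31} + 17250 = 17250 + \frac{32 i \sqrt{93}}{31}$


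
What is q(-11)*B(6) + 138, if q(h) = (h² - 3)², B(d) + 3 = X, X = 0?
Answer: -41634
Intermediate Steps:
B(d) = -3 (B(d) = -3 + 0 = -3)
q(h) = (-3 + h²)²
q(-11)*B(6) + 138 = (-3 + (-11)²)²*(-3) + 138 = (-3 + 121)²*(-3) + 138 = 118²*(-3) + 138 = 13924*(-3) + 138 = -41772 + 138 = -41634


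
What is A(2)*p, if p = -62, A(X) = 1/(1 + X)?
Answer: -62/3 ≈ -20.667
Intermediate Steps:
A(2)*p = -62/(1 + 2) = -62/3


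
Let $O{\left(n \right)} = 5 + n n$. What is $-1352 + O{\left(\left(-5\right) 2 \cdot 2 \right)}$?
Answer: $-947$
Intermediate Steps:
$O{\left(n \right)} = 5 + n^{2}$
$-1352 + O{\left(\left(-5\right) 2 \cdot 2 \right)} = -1352 + \left(5 + \left(\left(-5\right) 2 \cdot 2\right)^{2}\right) = -1352 + \left(5 + \left(\left(-10\right) 2\right)^{2}\right) = -1352 + \left(5 + \left(-20\right)^{2}\right) = -1352 + \left(5 + 400\right) = -1352 + 405 = -947$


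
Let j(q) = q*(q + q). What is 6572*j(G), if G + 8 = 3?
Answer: 328600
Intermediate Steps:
G = -5 (G = -8 + 3 = -5)
j(q) = 2*q**2 (j(q) = q*(2*q) = 2*q**2)
6572*j(G) = 6572*(2*(-5)**2) = 6572*(2*25) = 6572*50 = 328600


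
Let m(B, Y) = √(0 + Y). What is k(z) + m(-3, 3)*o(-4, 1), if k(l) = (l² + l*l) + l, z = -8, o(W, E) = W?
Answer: 120 - 4*√3 ≈ 113.07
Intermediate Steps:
m(B, Y) = √Y
k(l) = l + 2*l² (k(l) = (l² + l²) + l = 2*l² + l = l + 2*l²)
k(z) + m(-3, 3)*o(-4, 1) = -8*(1 + 2*(-8)) + √3*(-4) = -8*(1 - 16) - 4*√3 = -8*(-15) - 4*√3 = 120 - 4*√3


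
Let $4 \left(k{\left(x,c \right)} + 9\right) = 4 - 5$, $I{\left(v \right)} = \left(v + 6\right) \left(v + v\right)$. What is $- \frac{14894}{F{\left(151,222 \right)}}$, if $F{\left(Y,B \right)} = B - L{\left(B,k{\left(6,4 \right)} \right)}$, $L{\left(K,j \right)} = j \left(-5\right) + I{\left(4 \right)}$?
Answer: $- \frac{59576}{383} \approx -155.55$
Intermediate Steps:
$I{\left(v \right)} = 2 v \left(6 + v\right)$ ($I{\left(v \right)} = \left(6 + v\right) 2 v = 2 v \left(6 + v\right)$)
$k{\left(x,c \right)} = - \frac{37}{4}$ ($k{\left(x,c \right)} = -9 + \frac{4 - 5}{4} = -9 + \frac{1}{4} \left(-1\right) = -9 - \frac{1}{4} = - \frac{37}{4}$)
$L{\left(K,j \right)} = 80 - 5 j$ ($L{\left(K,j \right)} = j \left(-5\right) + 2 \cdot 4 \left(6 + 4\right) = - 5 j + 2 \cdot 4 \cdot 10 = - 5 j + 80 = 80 - 5 j$)
$F{\left(Y,B \right)} = - \frac{505}{4} + B$ ($F{\left(Y,B \right)} = B - \left(80 - - \frac{185}{4}\right) = B - \left(80 + \frac{185}{4}\right) = B - \frac{505}{4} = - \frac{505}{4} + B$)
$- \frac{14894}{F{\left(151,222 \right)}} = - \frac{14894}{- \frac{505}{4} + 222} = - \frac{14894}{\frac{383}{4}} = \left(-14894\right) \frac{4}{383} = - \frac{59576}{383}$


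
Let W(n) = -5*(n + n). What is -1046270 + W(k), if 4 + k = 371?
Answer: -1049940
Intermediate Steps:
k = 367 (k = -4 + 371 = 367)
W(n) = -10*n
-1046270 + W(k) = -1046270 - 10*367 = -1046270 - 3670 = -1049940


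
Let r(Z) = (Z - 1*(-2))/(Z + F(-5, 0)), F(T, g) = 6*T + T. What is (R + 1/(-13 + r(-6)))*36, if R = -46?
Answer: -877500/529 ≈ -1658.8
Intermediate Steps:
F(T, g) = 7*T
r(Z) = (2 + Z)/(-35 + Z) (r(Z) = (Z - 1*(-2))/(Z + 7*(-5)) = (Z + 2)/(Z - 35) = (2 + Z)/(-35 + Z))
(R + 1/(-13 + r(-6)))*36 = (-46 + 1/(-13 + (2 - 6)/(-35 - 6)))*36 = (-46 + 1/(-13 - 4/(-41)))*36 = (-46 + 1/(-13 - 1/41*(-4)))*36 = (-46 + 1/(-13 + 4/41))*36 = (-46 + 1/(-529/41))*36 = (-46 - 41/529)*36 = -24375/529*36 = -877500/529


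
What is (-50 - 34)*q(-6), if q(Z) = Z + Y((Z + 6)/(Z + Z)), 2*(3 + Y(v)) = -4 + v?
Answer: 924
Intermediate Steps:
Y(v) = -5 + v/2 (Y(v) = -3 + (-4 + v)/2 = -3 + (-2 + v/2) = -5 + v/2)
q(Z) = -5 + Z + (6 + Z)/(4*Z) (q(Z) = Z + (-5 + ((Z + 6)/(Z + Z))/2) = Z + (-5 + ((6 + Z)/((2*Z)))/2) = Z + (-5 + ((6 + Z)*(1/(2*Z)))/2) = Z + (-5 + ((6 + Z)/(2*Z))/2) = Z + (-5 + (6 + Z)/(4*Z)) = -5 + Z + (6 + Z)/(4*Z))
(-50 - 34)*q(-6) = (-50 - 34)*(-19/4 - 6 + (3/2)/(-6)) = -84*(-19/4 - 6 + (3/2)*(-⅙)) = -84*(-19/4 - 6 - ¼) = -84*(-11) = 924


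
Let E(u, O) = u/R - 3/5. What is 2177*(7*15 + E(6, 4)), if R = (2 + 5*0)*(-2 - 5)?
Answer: 1131729/5 ≈ 2.2635e+5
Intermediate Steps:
R = -14 (R = (2 + 0)*(-7) = 2*(-7) = -14)
E(u, O) = -3/5 - u/14 (E(u, O) = u/(-14) - 3/5 = u*(-1/14) - 3*1/5 = -u/14 - 3/5 = -3/5 - u/14)
2177*(7*15 + E(6, 4)) = 2177*(7*15 + (-3/5 - 1/14*6)) = 2177*(105 + (-3/5 - 3/7)) = 2177*(105 - 36/35) = 2177*(3639/35) = 1131729/5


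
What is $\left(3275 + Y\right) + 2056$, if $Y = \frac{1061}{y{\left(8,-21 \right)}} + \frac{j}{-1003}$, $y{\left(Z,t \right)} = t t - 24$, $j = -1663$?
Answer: $\frac{2231453735}{418251} \approx 5335.2$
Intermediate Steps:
$y{\left(Z,t \right)} = -24 + t^{2}$ ($y{\left(Z,t \right)} = t^{2} - 24 = -24 + t^{2}$)
$Y = \frac{1757654}{418251}$ ($Y = \frac{1061}{-24 + \left(-21\right)^{2}} - \frac{1663}{-1003} = \frac{1061}{-24 + 441} - - \frac{1663}{1003} = \frac{1061}{417} + \frac{1663}{1003} = \frac{1757654}{418251} \approx 4.2024$)
$\left(3275 + Y\right) + 2056 = \left(3275 + \frac{1757654}{418251}\right) + 2056 = \frac{1371529679}{418251} + 2056 = \frac{2231453735}{418251}$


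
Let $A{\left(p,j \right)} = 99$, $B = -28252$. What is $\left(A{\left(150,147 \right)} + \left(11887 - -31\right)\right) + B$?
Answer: $-16235$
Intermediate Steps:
$\left(A{\left(150,147 \right)} + \left(11887 - -31\right)\right) + B = \left(99 + \left(11887 - -31\right)\right) - 28252 = \left(99 + \left(11887 + 31\right)\right) - 28252 = \left(99 + 11918\right) - 28252 = 12017 - 28252 = -16235$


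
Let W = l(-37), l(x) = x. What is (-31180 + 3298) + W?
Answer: -27919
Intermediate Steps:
W = -37
(-31180 + 3298) + W = (-31180 + 3298) - 37 = -27882 - 37 = -27919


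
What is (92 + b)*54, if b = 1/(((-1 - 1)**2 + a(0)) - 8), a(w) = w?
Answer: 9909/2 ≈ 4954.5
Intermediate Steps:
b = -1/4 (b = 1/(((-1 - 1)**2 + 0) - 8) = 1/(((-2)**2 + 0) - 8) = 1/((4 + 0) - 8) = 1/(4 - 8) = 1/(-4) = -1/4 ≈ -0.25000)
(92 + b)*54 = (92 - 1/4)*54 = (367/4)*54 = 9909/2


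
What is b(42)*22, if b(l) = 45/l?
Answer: 165/7 ≈ 23.571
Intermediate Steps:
b(42)*22 = (45/42)*22 = (45*(1/42))*22 = (15/14)*22 = 165/7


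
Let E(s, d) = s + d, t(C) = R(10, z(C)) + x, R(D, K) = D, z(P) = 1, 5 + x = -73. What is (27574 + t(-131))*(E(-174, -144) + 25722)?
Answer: 698762424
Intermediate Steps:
x = -78 (x = -5 - 73 = -78)
t(C) = -68 (t(C) = 10 - 78 = -68)
E(s, d) = d + s
(27574 + t(-131))*(E(-174, -144) + 25722) = (27574 - 68)*((-144 - 174) + 25722) = 27506*(-318 + 25722) = 27506*25404 = 698762424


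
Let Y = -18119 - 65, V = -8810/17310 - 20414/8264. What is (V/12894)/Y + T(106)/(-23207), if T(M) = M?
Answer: -25394583039294047/5559752151237287232 ≈ -0.0045676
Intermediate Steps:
V = -21308609/7152492 (V = -8810*1/17310 - 20414*1/8264 = -881/1731 - 10207/4132 = -21308609/7152492 ≈ -2.9792)
Y = -18184
(V/12894)/Y + T(106)/(-23207) = -21308609/7152492/12894/(-18184) + 106/(-23207) = -21308609/7152492*1/12894*(-1/18184) + 106*(-1/23207) = -3044087/13174890264*(-1/18184) - 106/23207 = 3044087/239572204560576 - 106/23207 = -25394583039294047/5559752151237287232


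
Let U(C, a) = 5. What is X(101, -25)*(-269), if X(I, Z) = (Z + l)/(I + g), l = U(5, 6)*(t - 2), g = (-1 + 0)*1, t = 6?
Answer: 269/20 ≈ 13.450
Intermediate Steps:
g = -1 (g = -1*1 = -1)
l = 20 (l = 5*(6 - 2) = 5*4 = 20)
X(I, Z) = (20 + Z)/(-1 + I) (X(I, Z) = (Z + 20)/(I - 1) = (20 + Z)/(-1 + I))
X(101, -25)*(-269) = ((20 - 25)/(-1 + 101))*(-269) = (-5/100)*(-269) = ((1/100)*(-5))*(-269) = -1/20*(-269) = 269/20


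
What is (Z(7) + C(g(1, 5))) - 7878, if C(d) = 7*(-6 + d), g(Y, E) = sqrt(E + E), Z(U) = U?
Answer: -7913 + 7*sqrt(10) ≈ -7890.9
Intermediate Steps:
g(Y, E) = sqrt(2)*sqrt(E) (g(Y, E) = sqrt(2*E) = sqrt(2)*sqrt(E))
C(d) = -42 + 7*d
(Z(7) + C(g(1, 5))) - 7878 = (7 + (-42 + 7*(sqrt(2)*sqrt(5)))) - 7878 = (7 + (-42 + 7*sqrt(10))) - 7878 = (-35 + 7*sqrt(10)) - 7878 = -7913 + 7*sqrt(10)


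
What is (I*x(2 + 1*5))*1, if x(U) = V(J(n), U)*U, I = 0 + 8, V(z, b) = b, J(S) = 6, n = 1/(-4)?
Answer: 392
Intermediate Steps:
n = -1/4 (n = 1*(-1/4) = -1/4 ≈ -0.25000)
I = 8
x(U) = U**2 (x(U) = U*U = U**2)
(I*x(2 + 1*5))*1 = (8*(2 + 1*5)**2)*1 = (8*(2 + 5)**2)*1 = (8*7**2)*1 = (8*49)*1 = 392*1 = 392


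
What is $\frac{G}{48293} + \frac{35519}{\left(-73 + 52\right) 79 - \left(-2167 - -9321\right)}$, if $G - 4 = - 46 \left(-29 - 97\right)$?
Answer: $- \frac{237743381}{60800887} \approx -3.9102$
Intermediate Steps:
$G = 5800$ ($G = 4 - 46 \left(-29 - 97\right) = 4 - -5796 = 4 + 5796 = 5800$)
$\frac{G}{48293} + \frac{35519}{\left(-73 + 52\right) 79 - \left(-2167 - -9321\right)} = \frac{5800}{48293} + \frac{35519}{\left(-73 + 52\right) 79 - \left(-2167 - -9321\right)} = 5800 \cdot \frac{1}{48293} + \frac{35519}{\left(-21\right) 79 - \left(-2167 + 9321\right)} = \frac{5800}{48293} + \frac{35519}{-1659 - 7154} = \frac{5800}{48293} + \frac{35519}{-8813} = \frac{5800}{48293} + 35519 \left(- \frac{1}{8813}\right) = \frac{5800}{48293} - \frac{35519}{8813} = - \frac{237743381}{60800887}$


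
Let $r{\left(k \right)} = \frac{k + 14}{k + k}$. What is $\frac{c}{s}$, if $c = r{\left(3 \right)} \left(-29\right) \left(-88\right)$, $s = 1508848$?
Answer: $\frac{493}{102876} \approx 0.0047922$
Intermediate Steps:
$r{\left(k \right)} = \frac{14 + k}{2 k}$
$c = \frac{21692}{3}$ ($c = \frac{14 + 3}{2 \cdot 3} \left(-29\right) \left(-88\right) = \frac{1}{2} \cdot \frac{1}{3} \cdot 17 \left(-29\right) \left(-88\right) = \frac{17}{6} \left(-29\right) \left(-88\right) = \left(- \frac{493}{6}\right) \left(-88\right) = \frac{21692}{3} \approx 7230.7$)
$\frac{c}{s} = \frac{21692}{3 \cdot 1508848} = \frac{21692}{3} \cdot \frac{1}{1508848} = \frac{493}{102876}$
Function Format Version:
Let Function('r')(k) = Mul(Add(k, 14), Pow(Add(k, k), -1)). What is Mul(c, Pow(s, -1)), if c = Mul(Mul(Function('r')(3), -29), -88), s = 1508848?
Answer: Rational(493, 102876) ≈ 0.0047922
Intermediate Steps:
Function('r')(k) = Mul(Rational(1, 2), Pow(k, -1), Add(14, k)) (Function('r')(k) = Mul(Add(14, k), Pow(Mul(2, k), -1)) = Mul(Add(14, k), Mul(Rational(1, 2), Pow(k, -1))) = Mul(Rational(1, 2), Pow(k, -1), Add(14, k)))
c = Rational(21692, 3) (c = Mul(Mul(Mul(Rational(1, 2), Pow(3, -1), Add(14, 3)), -29), -88) = Mul(Mul(Mul(Rational(1, 2), Rational(1, 3), 17), -29), -88) = Mul(Mul(Rational(17, 6), -29), -88) = Mul(Rational(-493, 6), -88) = Rational(21692, 3) ≈ 7230.7)
Mul(c, Pow(s, -1)) = Mul(Rational(21692, 3), Pow(1508848, -1)) = Mul(Rational(21692, 3), Rational(1, 1508848)) = Rational(493, 102876)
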